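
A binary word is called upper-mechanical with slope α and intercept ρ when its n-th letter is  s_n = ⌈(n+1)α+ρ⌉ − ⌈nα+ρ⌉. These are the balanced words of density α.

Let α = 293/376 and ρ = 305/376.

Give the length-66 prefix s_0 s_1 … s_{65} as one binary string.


n=0: ⌈(1·293+305)/376⌉ − ⌈(0·293+305)/376⌉ = ⌈598/376⌉ − ⌈305/376⌉ = 2 − 1 = 1
n=1: ⌈(2·293+305)/376⌉ − ⌈(1·293+305)/376⌉ = ⌈891/376⌉ − ⌈598/376⌉ = 3 − 2 = 1
n=2: ⌈(3·293+305)/376⌉ − ⌈(2·293+305)/376⌉ = ⌈1184/376⌉ − ⌈891/376⌉ = 4 − 3 = 1
n=3: ⌈(4·293+305)/376⌉ − ⌈(3·293+305)/376⌉ = ⌈1477/376⌉ − ⌈1184/376⌉ = 4 − 4 = 0
n=4: ⌈(5·293+305)/376⌉ − ⌈(4·293+305)/376⌉ = ⌈1770/376⌉ − ⌈1477/376⌉ = 5 − 4 = 1
n=5: ⌈(6·293+305)/376⌉ − ⌈(5·293+305)/376⌉ = ⌈2063/376⌉ − ⌈1770/376⌉ = 6 − 5 = 1
n=6: ⌈(7·293+305)/376⌉ − ⌈(6·293+305)/376⌉ = ⌈2356/376⌉ − ⌈2063/376⌉ = 7 − 6 = 1
n=7: ⌈(8·293+305)/376⌉ − ⌈(7·293+305)/376⌉ = ⌈2649/376⌉ − ⌈2356/376⌉ = 8 − 7 = 1
n=8: ⌈(9·293+305)/376⌉ − ⌈(8·293+305)/376⌉ = ⌈2942/376⌉ − ⌈2649/376⌉ = 8 − 8 = 0
n=9: ⌈(10·293+305)/376⌉ − ⌈(9·293+305)/376⌉ = ⌈3235/376⌉ − ⌈2942/376⌉ = 9 − 8 = 1
n=10: ⌈(11·293+305)/376⌉ − ⌈(10·293+305)/376⌉ = ⌈3528/376⌉ − ⌈3235/376⌉ = 10 − 9 = 1
n=11: ⌈(12·293+305)/376⌉ − ⌈(11·293+305)/376⌉ = ⌈3821/376⌉ − ⌈3528/376⌉ = 11 − 10 = 1
n=12: ⌈(13·293+305)/376⌉ − ⌈(12·293+305)/376⌉ = ⌈4114/376⌉ − ⌈3821/376⌉ = 11 − 11 = 0
n=13: ⌈(14·293+305)/376⌉ − ⌈(13·293+305)/376⌉ = ⌈4407/376⌉ − ⌈4114/376⌉ = 12 − 11 = 1
n=14: ⌈(15·293+305)/376⌉ − ⌈(14·293+305)/376⌉ = ⌈4700/376⌉ − ⌈4407/376⌉ = 13 − 12 = 1
n=15: ⌈(16·293+305)/376⌉ − ⌈(15·293+305)/376⌉ = ⌈4993/376⌉ − ⌈4700/376⌉ = 14 − 13 = 1
n=16: ⌈(17·293+305)/376⌉ − ⌈(16·293+305)/376⌉ = ⌈5286/376⌉ − ⌈4993/376⌉ = 15 − 14 = 1
n=17: ⌈(18·293+305)/376⌉ − ⌈(17·293+305)/376⌉ = ⌈5579/376⌉ − ⌈5286/376⌉ = 15 − 15 = 0
n=18: ⌈(19·293+305)/376⌉ − ⌈(18·293+305)/376⌉ = ⌈5872/376⌉ − ⌈5579/376⌉ = 16 − 15 = 1
n=19: ⌈(20·293+305)/376⌉ − ⌈(19·293+305)/376⌉ = ⌈6165/376⌉ − ⌈5872/376⌉ = 17 − 16 = 1
n=20: ⌈(21·293+305)/376⌉ − ⌈(20·293+305)/376⌉ = ⌈6458/376⌉ − ⌈6165/376⌉ = 18 − 17 = 1
n=21: ⌈(22·293+305)/376⌉ − ⌈(21·293+305)/376⌉ = ⌈6751/376⌉ − ⌈6458/376⌉ = 18 − 18 = 0
n=22: ⌈(23·293+305)/376⌉ − ⌈(22·293+305)/376⌉ = ⌈7044/376⌉ − ⌈6751/376⌉ = 19 − 18 = 1
n=23: ⌈(24·293+305)/376⌉ − ⌈(23·293+305)/376⌉ = ⌈7337/376⌉ − ⌈7044/376⌉ = 20 − 19 = 1
n=24: ⌈(25·293+305)/376⌉ − ⌈(24·293+305)/376⌉ = ⌈7630/376⌉ − ⌈7337/376⌉ = 21 − 20 = 1
n=25: ⌈(26·293+305)/376⌉ − ⌈(25·293+305)/376⌉ = ⌈7923/376⌉ − ⌈7630/376⌉ = 22 − 21 = 1
n=26: ⌈(27·293+305)/376⌉ − ⌈(26·293+305)/376⌉ = ⌈8216/376⌉ − ⌈7923/376⌉ = 22 − 22 = 0
n=27: ⌈(28·293+305)/376⌉ − ⌈(27·293+305)/376⌉ = ⌈8509/376⌉ − ⌈8216/376⌉ = 23 − 22 = 1
n=28: ⌈(29·293+305)/376⌉ − ⌈(28·293+305)/376⌉ = ⌈8802/376⌉ − ⌈8509/376⌉ = 24 − 23 = 1
n=29: ⌈(30·293+305)/376⌉ − ⌈(29·293+305)/376⌉ = ⌈9095/376⌉ − ⌈8802/376⌉ = 25 − 24 = 1
n=30: ⌈(31·293+305)/376⌉ − ⌈(30·293+305)/376⌉ = ⌈9388/376⌉ − ⌈9095/376⌉ = 25 − 25 = 0
n=31: ⌈(32·293+305)/376⌉ − ⌈(31·293+305)/376⌉ = ⌈9681/376⌉ − ⌈9388/376⌉ = 26 − 25 = 1
n=32: ⌈(33·293+305)/376⌉ − ⌈(32·293+305)/376⌉ = ⌈9974/376⌉ − ⌈9681/376⌉ = 27 − 26 = 1
n=33: ⌈(34·293+305)/376⌉ − ⌈(33·293+305)/376⌉ = ⌈10267/376⌉ − ⌈9974/376⌉ = 28 − 27 = 1
n=34: ⌈(35·293+305)/376⌉ − ⌈(34·293+305)/376⌉ = ⌈10560/376⌉ − ⌈10267/376⌉ = 29 − 28 = 1
n=35: ⌈(36·293+305)/376⌉ − ⌈(35·293+305)/376⌉ = ⌈10853/376⌉ − ⌈10560/376⌉ = 29 − 29 = 0
n=36: ⌈(37·293+305)/376⌉ − ⌈(36·293+305)/376⌉ = ⌈11146/376⌉ − ⌈10853/376⌉ = 30 − 29 = 1
n=37: ⌈(38·293+305)/376⌉ − ⌈(37·293+305)/376⌉ = ⌈11439/376⌉ − ⌈11146/376⌉ = 31 − 30 = 1
n=38: ⌈(39·293+305)/376⌉ − ⌈(38·293+305)/376⌉ = ⌈11732/376⌉ − ⌈11439/376⌉ = 32 − 31 = 1
n=39: ⌈(40·293+305)/376⌉ − ⌈(39·293+305)/376⌉ = ⌈12025/376⌉ − ⌈11732/376⌉ = 32 − 32 = 0
n=40: ⌈(41·293+305)/376⌉ − ⌈(40·293+305)/376⌉ = ⌈12318/376⌉ − ⌈12025/376⌉ = 33 − 32 = 1
n=41: ⌈(42·293+305)/376⌉ − ⌈(41·293+305)/376⌉ = ⌈12611/376⌉ − ⌈12318/376⌉ = 34 − 33 = 1
n=42: ⌈(43·293+305)/376⌉ − ⌈(42·293+305)/376⌉ = ⌈12904/376⌉ − ⌈12611/376⌉ = 35 − 34 = 1
n=43: ⌈(44·293+305)/376⌉ − ⌈(43·293+305)/376⌉ = ⌈13197/376⌉ − ⌈12904/376⌉ = 36 − 35 = 1
n=44: ⌈(45·293+305)/376⌉ − ⌈(44·293+305)/376⌉ = ⌈13490/376⌉ − ⌈13197/376⌉ = 36 − 36 = 0
n=45: ⌈(46·293+305)/376⌉ − ⌈(45·293+305)/376⌉ = ⌈13783/376⌉ − ⌈13490/376⌉ = 37 − 36 = 1
n=46: ⌈(47·293+305)/376⌉ − ⌈(46·293+305)/376⌉ = ⌈14076/376⌉ − ⌈13783/376⌉ = 38 − 37 = 1
n=47: ⌈(48·293+305)/376⌉ − ⌈(47·293+305)/376⌉ = ⌈14369/376⌉ − ⌈14076/376⌉ = 39 − 38 = 1
n=48: ⌈(49·293+305)/376⌉ − ⌈(48·293+305)/376⌉ = ⌈14662/376⌉ − ⌈14369/376⌉ = 39 − 39 = 0
n=49: ⌈(50·293+305)/376⌉ − ⌈(49·293+305)/376⌉ = ⌈14955/376⌉ − ⌈14662/376⌉ = 40 − 39 = 1
n=50: ⌈(51·293+305)/376⌉ − ⌈(50·293+305)/376⌉ = ⌈15248/376⌉ − ⌈14955/376⌉ = 41 − 40 = 1
n=51: ⌈(52·293+305)/376⌉ − ⌈(51·293+305)/376⌉ = ⌈15541/376⌉ − ⌈15248/376⌉ = 42 − 41 = 1
n=52: ⌈(53·293+305)/376⌉ − ⌈(52·293+305)/376⌉ = ⌈15834/376⌉ − ⌈15541/376⌉ = 43 − 42 = 1
n=53: ⌈(54·293+305)/376⌉ − ⌈(53·293+305)/376⌉ = ⌈16127/376⌉ − ⌈15834/376⌉ = 43 − 43 = 0
n=54: ⌈(55·293+305)/376⌉ − ⌈(54·293+305)/376⌉ = ⌈16420/376⌉ − ⌈16127/376⌉ = 44 − 43 = 1
n=55: ⌈(56·293+305)/376⌉ − ⌈(55·293+305)/376⌉ = ⌈16713/376⌉ − ⌈16420/376⌉ = 45 − 44 = 1
n=56: ⌈(57·293+305)/376⌉ − ⌈(56·293+305)/376⌉ = ⌈17006/376⌉ − ⌈16713/376⌉ = 46 − 45 = 1
n=57: ⌈(58·293+305)/376⌉ − ⌈(57·293+305)/376⌉ = ⌈17299/376⌉ − ⌈17006/376⌉ = 47 − 46 = 1
n=58: ⌈(59·293+305)/376⌉ − ⌈(58·293+305)/376⌉ = ⌈17592/376⌉ − ⌈17299/376⌉ = 47 − 47 = 0
n=59: ⌈(60·293+305)/376⌉ − ⌈(59·293+305)/376⌉ = ⌈17885/376⌉ − ⌈17592/376⌉ = 48 − 47 = 1
n=60: ⌈(61·293+305)/376⌉ − ⌈(60·293+305)/376⌉ = ⌈18178/376⌉ − ⌈17885/376⌉ = 49 − 48 = 1
n=61: ⌈(62·293+305)/376⌉ − ⌈(61·293+305)/376⌉ = ⌈18471/376⌉ − ⌈18178/376⌉ = 50 − 49 = 1
n=62: ⌈(63·293+305)/376⌉ − ⌈(62·293+305)/376⌉ = ⌈18764/376⌉ − ⌈18471/376⌉ = 50 − 50 = 0
n=63: ⌈(64·293+305)/376⌉ − ⌈(63·293+305)/376⌉ = ⌈19057/376⌉ − ⌈18764/376⌉ = 51 − 50 = 1
n=64: ⌈(65·293+305)/376⌉ − ⌈(64·293+305)/376⌉ = ⌈19350/376⌉ − ⌈19057/376⌉ = 52 − 51 = 1
n=65: ⌈(66·293+305)/376⌉ − ⌈(65·293+305)/376⌉ = ⌈19643/376⌉ − ⌈19350/376⌉ = 53 − 52 = 1

111011110111011110111011110111011110111011110111011110111101110111


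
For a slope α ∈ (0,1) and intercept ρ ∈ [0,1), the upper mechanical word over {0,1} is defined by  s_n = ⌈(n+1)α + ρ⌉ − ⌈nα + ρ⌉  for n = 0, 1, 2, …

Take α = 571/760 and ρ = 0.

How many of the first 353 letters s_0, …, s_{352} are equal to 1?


266

#1s = Σ_{n=0}^{352} s_n = Σ_{n=0}^{352} (⌈(n+1)α+ρ⌉ − ⌈nα+ρ⌉)
the sum telescopes: every ⌈nα+ρ⌉ with 0 < n < 353 appears once with + and once with −, leaving ⌈353α+ρ⌉ − ⌈0·α+ρ⌉
353α + ρ = (353·571) / 760 = 201563/760
ρ = 0/760
⌈201563/760⌉ = 266,  ⌈0/760⌉ = 0
#1s = 266 − 0 = 266


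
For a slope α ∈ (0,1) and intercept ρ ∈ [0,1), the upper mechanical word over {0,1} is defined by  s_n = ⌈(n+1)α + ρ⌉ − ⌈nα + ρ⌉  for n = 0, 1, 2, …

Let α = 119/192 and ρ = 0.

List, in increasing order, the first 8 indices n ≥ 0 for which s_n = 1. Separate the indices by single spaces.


0 1 3 4 6 8 9 11

n=0: ⌈119/192⌉−⌈0/192⌉ = 1−0 = 1  ← one
n=1: ⌈238/192⌉−⌈119/192⌉ = 2−1 = 1  ← one
n=2: ⌈357/192⌉−⌈238/192⌉ = 2−2 = 0
n=3: ⌈476/192⌉−⌈357/192⌉ = 3−2 = 1  ← one
n=4: ⌈595/192⌉−⌈476/192⌉ = 4−3 = 1  ← one
n=5: ⌈714/192⌉−⌈595/192⌉ = 4−4 = 0
n=6: ⌈833/192⌉−⌈714/192⌉ = 5−4 = 1  ← one
n=7: ⌈952/192⌉−⌈833/192⌉ = 5−5 = 0
n=8: ⌈1071/192⌉−⌈952/192⌉ = 6−5 = 1  ← one
n=9: ⌈1190/192⌉−⌈1071/192⌉ = 7−6 = 1  ← one
n=10: ⌈1309/192⌉−⌈1190/192⌉ = 7−7 = 0
n=11: ⌈1428/192⌉−⌈1309/192⌉ = 8−7 = 1  ← one
positions of the first 8 ones: 0 1 3 4 6 8 9 11


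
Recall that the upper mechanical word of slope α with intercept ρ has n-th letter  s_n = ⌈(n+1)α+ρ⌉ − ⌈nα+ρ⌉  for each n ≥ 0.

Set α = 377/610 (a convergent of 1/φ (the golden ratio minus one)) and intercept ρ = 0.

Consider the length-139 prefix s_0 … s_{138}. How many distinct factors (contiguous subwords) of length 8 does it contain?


t_n = ⌈(n·377)/610⌉ for n = 0 … 139:
  n=0…9: ⌈0/610⌉=0 ⌈377/610⌉=1 ⌈754/610⌉=2 ⌈1131/610⌉=2 ⌈1508/610⌉=3 ⌈1885/610⌉=4 ⌈2262/610⌉=4 ⌈2639/610⌉=5 ⌈3016/610⌉=5 ⌈3393/610⌉=6
  n=10…19: ⌈3770/610⌉=7 ⌈4147/610⌉=7 ⌈4524/610⌉=8 ⌈4901/610⌉=9 ⌈5278/610⌉=9 ⌈5655/610⌉=10 ⌈6032/610⌉=10 ⌈6409/610⌉=11 ⌈6786/610⌉=12 ⌈7163/610⌉=12
  n=20…29: ⌈7540/610⌉=13 ⌈7917/610⌉=13 ⌈8294/610⌉=14 ⌈8671/610⌉=15 ⌈9048/610⌉=15 ⌈9425/610⌉=16 ⌈9802/610⌉=17 ⌈10179/610⌉=17 ⌈10556/610⌉=18 ⌈10933/610⌉=18
  n=30…39: ⌈11310/610⌉=19 ⌈11687/610⌉=20 ⌈12064/610⌉=20 ⌈12441/610⌉=21 ⌈12818/610⌉=22 ⌈13195/610⌉=22 ⌈13572/610⌉=23 ⌈13949/610⌉=23 ⌈14326/610⌉=24 ⌈14703/610⌉=25
  n=40…49: ⌈15080/610⌉=25 ⌈15457/610⌉=26 ⌈15834/610⌉=26 ⌈16211/610⌉=27 ⌈16588/610⌉=28 ⌈16965/610⌉=28 ⌈17342/610⌉=29 ⌈17719/610⌉=30 ⌈18096/610⌉=30 ⌈18473/610⌉=31
  n=50…59: ⌈18850/610⌉=31 ⌈19227/610⌉=32 ⌈19604/610⌉=33 ⌈19981/610⌉=33 ⌈20358/610⌉=34 ⌈20735/610⌉=34 ⌈21112/610⌉=35 ⌈21489/610⌉=36 ⌈21866/610⌉=36 ⌈22243/610⌉=37
  n=60…69: ⌈22620/610⌉=38 ⌈22997/610⌉=38 ⌈23374/610⌉=39 ⌈23751/610⌉=39 ⌈24128/610⌉=40 ⌈24505/610⌉=41 ⌈24882/610⌉=41 ⌈25259/610⌉=42 ⌈25636/610⌉=43 ⌈26013/610⌉=43
  n=70…79: ⌈26390/610⌉=44 ⌈26767/610⌉=44 ⌈27144/610⌉=45 ⌈27521/610⌉=46 ⌈27898/610⌉=46 ⌈28275/610⌉=47 ⌈28652/610⌉=47 ⌈29029/610⌉=48 ⌈29406/610⌉=49 ⌈29783/610⌉=49
  n=80…89: ⌈30160/610⌉=50 ⌈30537/610⌉=51 ⌈30914/610⌉=51 ⌈31291/610⌉=52 ⌈31668/610⌉=52 ⌈32045/610⌉=53 ⌈32422/610⌉=54 ⌈32799/610⌉=54 ⌈33176/610⌉=55 ⌈33553/610⌉=56
  n=90…99: ⌈33930/610⌉=56 ⌈34307/610⌉=57 ⌈34684/610⌉=57 ⌈35061/610⌉=58 ⌈35438/610⌉=59 ⌈35815/610⌉=59 ⌈36192/610⌉=60 ⌈36569/610⌉=60 ⌈36946/610⌉=61 ⌈37323/610⌉=62
  n=100…109: ⌈37700/610⌉=62 ⌈38077/610⌉=63 ⌈38454/610⌉=64 ⌈38831/610⌉=64 ⌈39208/610⌉=65 ⌈39585/610⌉=65 ⌈39962/610⌉=66 ⌈40339/610⌉=67 ⌈40716/610⌉=67 ⌈41093/610⌉=68
  n=110…119: ⌈41470/610⌉=68 ⌈41847/610⌉=69 ⌈42224/610⌉=70 ⌈42601/610⌉=70 ⌈42978/610⌉=71 ⌈43355/610⌉=72 ⌈43732/610⌉=72 ⌈44109/610⌉=73 ⌈44486/610⌉=73 ⌈44863/610⌉=74
  n=120…129: ⌈45240/610⌉=75 ⌈45617/610⌉=75 ⌈45994/610⌉=76 ⌈46371/610⌉=77 ⌈46748/610⌉=77 ⌈47125/610⌉=78 ⌈47502/610⌉=78 ⌈47879/610⌉=79 ⌈48256/610⌉=80 ⌈48633/610⌉=80
  n=130…139: ⌈49010/610⌉=81 ⌈49387/610⌉=81 ⌈49764/610⌉=82 ⌈50141/610⌉=83 ⌈50518/610⌉=83 ⌈50895/610⌉=84 ⌈51272/610⌉=85 ⌈51649/610⌉=85 ⌈52026/610⌉=86 ⌈52403/610⌉=86
s_n = t_(n+1) − t_n for n = 0 … 138 gives
prefix = 1101101011011010110101101101011011010110101101101011010110110101101101011010110110101101101011010110110101101011011010110110101101011011010
slide a length-8 window over [0..7] … [131..138] (132 windows); first occurrence of each distinct factor:
  [  0..  7] 11011010
  [  1..  8] 10110101
  [  2..  9] 01101011
  [  3.. 10] 11010110
  [  4.. 11] 10101101
  [  5.. 12] 01011011
  [  6.. 13] 10110110
  [  7.. 14] 01101101
  [ 13.. 20] 01011010
  (the other 123 windows repeat one of these)
distinct factors: {01011010, 01011011, 01101011, 01101101, 10101101, 10110101, 10110110, 11010110, 11011010}
count = 9  (Sturmian bound for length 8 is 9)

9


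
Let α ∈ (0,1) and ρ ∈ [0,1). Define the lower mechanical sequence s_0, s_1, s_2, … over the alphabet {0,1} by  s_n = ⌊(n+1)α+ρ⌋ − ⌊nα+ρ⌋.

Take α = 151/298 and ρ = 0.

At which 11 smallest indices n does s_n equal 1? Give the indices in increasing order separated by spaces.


1 3 5 7 9 11 13 15 17 19 21

n=0: ⌊151/298⌋−⌊0/298⌋ = 0−0 = 0
n=1: ⌊302/298⌋−⌊151/298⌋ = 1−0 = 1  ← one
n=2: ⌊453/298⌋−⌊302/298⌋ = 1−1 = 0
n=3: ⌊604/298⌋−⌊453/298⌋ = 2−1 = 1  ← one
n=4: ⌊755/298⌋−⌊604/298⌋ = 2−2 = 0
n=5: ⌊906/298⌋−⌊755/298⌋ = 3−2 = 1  ← one
n=6: ⌊1057/298⌋−⌊906/298⌋ = 3−3 = 0
n=7: ⌊1208/298⌋−⌊1057/298⌋ = 4−3 = 1  ← one
n=8: ⌊1359/298⌋−⌊1208/298⌋ = 4−4 = 0
n=9: ⌊1510/298⌋−⌊1359/298⌋ = 5−4 = 1  ← one
n=10: ⌊1661/298⌋−⌊1510/298⌋ = 5−5 = 0
n=11: ⌊1812/298⌋−⌊1661/298⌋ = 6−5 = 1  ← one
n=12: ⌊1963/298⌋−⌊1812/298⌋ = 6−6 = 0
n=13: ⌊2114/298⌋−⌊1963/298⌋ = 7−6 = 1  ← one
n=14: ⌊2265/298⌋−⌊2114/298⌋ = 7−7 = 0
n=15: ⌊2416/298⌋−⌊2265/298⌋ = 8−7 = 1  ← one
n=16: ⌊2567/298⌋−⌊2416/298⌋ = 8−8 = 0
n=17: ⌊2718/298⌋−⌊2567/298⌋ = 9−8 = 1  ← one
n=18: ⌊2869/298⌋−⌊2718/298⌋ = 9−9 = 0
n=19: ⌊3020/298⌋−⌊2869/298⌋ = 10−9 = 1  ← one
n=20: ⌊3171/298⌋−⌊3020/298⌋ = 10−10 = 0
n=21: ⌊3322/298⌋−⌊3171/298⌋ = 11−10 = 1  ← one
positions of the first 11 ones: 1 3 5 7 9 11 13 15 17 19 21


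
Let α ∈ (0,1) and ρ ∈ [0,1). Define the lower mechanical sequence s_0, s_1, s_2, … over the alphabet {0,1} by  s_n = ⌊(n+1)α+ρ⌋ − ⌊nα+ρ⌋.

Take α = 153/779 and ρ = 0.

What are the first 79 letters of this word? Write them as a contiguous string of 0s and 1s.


0000010000100001000010000100001000010000100001000010000010000100001000010000100

n=0: ⌊(1·153)/779⌋ − ⌊(0·153)/779⌋ = ⌊153/779⌋ − ⌊0/779⌋ = 0 − 0 = 0
n=1: ⌊(2·153)/779⌋ − ⌊(1·153)/779⌋ = ⌊306/779⌋ − ⌊153/779⌋ = 0 − 0 = 0
n=2: ⌊(3·153)/779⌋ − ⌊(2·153)/779⌋ = ⌊459/779⌋ − ⌊306/779⌋ = 0 − 0 = 0
n=3: ⌊(4·153)/779⌋ − ⌊(3·153)/779⌋ = ⌊612/779⌋ − ⌊459/779⌋ = 0 − 0 = 0
n=4: ⌊(5·153)/779⌋ − ⌊(4·153)/779⌋ = ⌊765/779⌋ − ⌊612/779⌋ = 0 − 0 = 0
n=5: ⌊(6·153)/779⌋ − ⌊(5·153)/779⌋ = ⌊918/779⌋ − ⌊765/779⌋ = 1 − 0 = 1
n=6: ⌊(7·153)/779⌋ − ⌊(6·153)/779⌋ = ⌊1071/779⌋ − ⌊918/779⌋ = 1 − 1 = 0
n=7: ⌊(8·153)/779⌋ − ⌊(7·153)/779⌋ = ⌊1224/779⌋ − ⌊1071/779⌋ = 1 − 1 = 0
n=8: ⌊(9·153)/779⌋ − ⌊(8·153)/779⌋ = ⌊1377/779⌋ − ⌊1224/779⌋ = 1 − 1 = 0
n=9: ⌊(10·153)/779⌋ − ⌊(9·153)/779⌋ = ⌊1530/779⌋ − ⌊1377/779⌋ = 1 − 1 = 0
n=10: ⌊(11·153)/779⌋ − ⌊(10·153)/779⌋ = ⌊1683/779⌋ − ⌊1530/779⌋ = 2 − 1 = 1
n=11: ⌊(12·153)/779⌋ − ⌊(11·153)/779⌋ = ⌊1836/779⌋ − ⌊1683/779⌋ = 2 − 2 = 0
n=12: ⌊(13·153)/779⌋ − ⌊(12·153)/779⌋ = ⌊1989/779⌋ − ⌊1836/779⌋ = 2 − 2 = 0
n=13: ⌊(14·153)/779⌋ − ⌊(13·153)/779⌋ = ⌊2142/779⌋ − ⌊1989/779⌋ = 2 − 2 = 0
n=14: ⌊(15·153)/779⌋ − ⌊(14·153)/779⌋ = ⌊2295/779⌋ − ⌊2142/779⌋ = 2 − 2 = 0
n=15: ⌊(16·153)/779⌋ − ⌊(15·153)/779⌋ = ⌊2448/779⌋ − ⌊2295/779⌋ = 3 − 2 = 1
n=16: ⌊(17·153)/779⌋ − ⌊(16·153)/779⌋ = ⌊2601/779⌋ − ⌊2448/779⌋ = 3 − 3 = 0
n=17: ⌊(18·153)/779⌋ − ⌊(17·153)/779⌋ = ⌊2754/779⌋ − ⌊2601/779⌋ = 3 − 3 = 0
n=18: ⌊(19·153)/779⌋ − ⌊(18·153)/779⌋ = ⌊2907/779⌋ − ⌊2754/779⌋ = 3 − 3 = 0
n=19: ⌊(20·153)/779⌋ − ⌊(19·153)/779⌋ = ⌊3060/779⌋ − ⌊2907/779⌋ = 3 − 3 = 0
n=20: ⌊(21·153)/779⌋ − ⌊(20·153)/779⌋ = ⌊3213/779⌋ − ⌊3060/779⌋ = 4 − 3 = 1
n=21: ⌊(22·153)/779⌋ − ⌊(21·153)/779⌋ = ⌊3366/779⌋ − ⌊3213/779⌋ = 4 − 4 = 0
n=22: ⌊(23·153)/779⌋ − ⌊(22·153)/779⌋ = ⌊3519/779⌋ − ⌊3366/779⌋ = 4 − 4 = 0
n=23: ⌊(24·153)/779⌋ − ⌊(23·153)/779⌋ = ⌊3672/779⌋ − ⌊3519/779⌋ = 4 − 4 = 0
n=24: ⌊(25·153)/779⌋ − ⌊(24·153)/779⌋ = ⌊3825/779⌋ − ⌊3672/779⌋ = 4 − 4 = 0
n=25: ⌊(26·153)/779⌋ − ⌊(25·153)/779⌋ = ⌊3978/779⌋ − ⌊3825/779⌋ = 5 − 4 = 1
n=26: ⌊(27·153)/779⌋ − ⌊(26·153)/779⌋ = ⌊4131/779⌋ − ⌊3978/779⌋ = 5 − 5 = 0
n=27: ⌊(28·153)/779⌋ − ⌊(27·153)/779⌋ = ⌊4284/779⌋ − ⌊4131/779⌋ = 5 − 5 = 0
n=28: ⌊(29·153)/779⌋ − ⌊(28·153)/779⌋ = ⌊4437/779⌋ − ⌊4284/779⌋ = 5 − 5 = 0
n=29: ⌊(30·153)/779⌋ − ⌊(29·153)/779⌋ = ⌊4590/779⌋ − ⌊4437/779⌋ = 5 − 5 = 0
n=30: ⌊(31·153)/779⌋ − ⌊(30·153)/779⌋ = ⌊4743/779⌋ − ⌊4590/779⌋ = 6 − 5 = 1
n=31: ⌊(32·153)/779⌋ − ⌊(31·153)/779⌋ = ⌊4896/779⌋ − ⌊4743/779⌋ = 6 − 6 = 0
n=32: ⌊(33·153)/779⌋ − ⌊(32·153)/779⌋ = ⌊5049/779⌋ − ⌊4896/779⌋ = 6 − 6 = 0
n=33: ⌊(34·153)/779⌋ − ⌊(33·153)/779⌋ = ⌊5202/779⌋ − ⌊5049/779⌋ = 6 − 6 = 0
n=34: ⌊(35·153)/779⌋ − ⌊(34·153)/779⌋ = ⌊5355/779⌋ − ⌊5202/779⌋ = 6 − 6 = 0
n=35: ⌊(36·153)/779⌋ − ⌊(35·153)/779⌋ = ⌊5508/779⌋ − ⌊5355/779⌋ = 7 − 6 = 1
n=36: ⌊(37·153)/779⌋ − ⌊(36·153)/779⌋ = ⌊5661/779⌋ − ⌊5508/779⌋ = 7 − 7 = 0
n=37: ⌊(38·153)/779⌋ − ⌊(37·153)/779⌋ = ⌊5814/779⌋ − ⌊5661/779⌋ = 7 − 7 = 0
n=38: ⌊(39·153)/779⌋ − ⌊(38·153)/779⌋ = ⌊5967/779⌋ − ⌊5814/779⌋ = 7 − 7 = 0
n=39: ⌊(40·153)/779⌋ − ⌊(39·153)/779⌋ = ⌊6120/779⌋ − ⌊5967/779⌋ = 7 − 7 = 0
n=40: ⌊(41·153)/779⌋ − ⌊(40·153)/779⌋ = ⌊6273/779⌋ − ⌊6120/779⌋ = 8 − 7 = 1
n=41: ⌊(42·153)/779⌋ − ⌊(41·153)/779⌋ = ⌊6426/779⌋ − ⌊6273/779⌋ = 8 − 8 = 0
n=42: ⌊(43·153)/779⌋ − ⌊(42·153)/779⌋ = ⌊6579/779⌋ − ⌊6426/779⌋ = 8 − 8 = 0
n=43: ⌊(44·153)/779⌋ − ⌊(43·153)/779⌋ = ⌊6732/779⌋ − ⌊6579/779⌋ = 8 − 8 = 0
n=44: ⌊(45·153)/779⌋ − ⌊(44·153)/779⌋ = ⌊6885/779⌋ − ⌊6732/779⌋ = 8 − 8 = 0
n=45: ⌊(46·153)/779⌋ − ⌊(45·153)/779⌋ = ⌊7038/779⌋ − ⌊6885/779⌋ = 9 − 8 = 1
n=46: ⌊(47·153)/779⌋ − ⌊(46·153)/779⌋ = ⌊7191/779⌋ − ⌊7038/779⌋ = 9 − 9 = 0
n=47: ⌊(48·153)/779⌋ − ⌊(47·153)/779⌋ = ⌊7344/779⌋ − ⌊7191/779⌋ = 9 − 9 = 0
n=48: ⌊(49·153)/779⌋ − ⌊(48·153)/779⌋ = ⌊7497/779⌋ − ⌊7344/779⌋ = 9 − 9 = 0
n=49: ⌊(50·153)/779⌋ − ⌊(49·153)/779⌋ = ⌊7650/779⌋ − ⌊7497/779⌋ = 9 − 9 = 0
n=50: ⌊(51·153)/779⌋ − ⌊(50·153)/779⌋ = ⌊7803/779⌋ − ⌊7650/779⌋ = 10 − 9 = 1
n=51: ⌊(52·153)/779⌋ − ⌊(51·153)/779⌋ = ⌊7956/779⌋ − ⌊7803/779⌋ = 10 − 10 = 0
n=52: ⌊(53·153)/779⌋ − ⌊(52·153)/779⌋ = ⌊8109/779⌋ − ⌊7956/779⌋ = 10 − 10 = 0
n=53: ⌊(54·153)/779⌋ − ⌊(53·153)/779⌋ = ⌊8262/779⌋ − ⌊8109/779⌋ = 10 − 10 = 0
n=54: ⌊(55·153)/779⌋ − ⌊(54·153)/779⌋ = ⌊8415/779⌋ − ⌊8262/779⌋ = 10 − 10 = 0
n=55: ⌊(56·153)/779⌋ − ⌊(55·153)/779⌋ = ⌊8568/779⌋ − ⌊8415/779⌋ = 10 − 10 = 0
n=56: ⌊(57·153)/779⌋ − ⌊(56·153)/779⌋ = ⌊8721/779⌋ − ⌊8568/779⌋ = 11 − 10 = 1
n=57: ⌊(58·153)/779⌋ − ⌊(57·153)/779⌋ = ⌊8874/779⌋ − ⌊8721/779⌋ = 11 − 11 = 0
n=58: ⌊(59·153)/779⌋ − ⌊(58·153)/779⌋ = ⌊9027/779⌋ − ⌊8874/779⌋ = 11 − 11 = 0
n=59: ⌊(60·153)/779⌋ − ⌊(59·153)/779⌋ = ⌊9180/779⌋ − ⌊9027/779⌋ = 11 − 11 = 0
n=60: ⌊(61·153)/779⌋ − ⌊(60·153)/779⌋ = ⌊9333/779⌋ − ⌊9180/779⌋ = 11 − 11 = 0
n=61: ⌊(62·153)/779⌋ − ⌊(61·153)/779⌋ = ⌊9486/779⌋ − ⌊9333/779⌋ = 12 − 11 = 1
n=62: ⌊(63·153)/779⌋ − ⌊(62·153)/779⌋ = ⌊9639/779⌋ − ⌊9486/779⌋ = 12 − 12 = 0
n=63: ⌊(64·153)/779⌋ − ⌊(63·153)/779⌋ = ⌊9792/779⌋ − ⌊9639/779⌋ = 12 − 12 = 0
n=64: ⌊(65·153)/779⌋ − ⌊(64·153)/779⌋ = ⌊9945/779⌋ − ⌊9792/779⌋ = 12 − 12 = 0
n=65: ⌊(66·153)/779⌋ − ⌊(65·153)/779⌋ = ⌊10098/779⌋ − ⌊9945/779⌋ = 12 − 12 = 0
n=66: ⌊(67·153)/779⌋ − ⌊(66·153)/779⌋ = ⌊10251/779⌋ − ⌊10098/779⌋ = 13 − 12 = 1
n=67: ⌊(68·153)/779⌋ − ⌊(67·153)/779⌋ = ⌊10404/779⌋ − ⌊10251/779⌋ = 13 − 13 = 0
n=68: ⌊(69·153)/779⌋ − ⌊(68·153)/779⌋ = ⌊10557/779⌋ − ⌊10404/779⌋ = 13 − 13 = 0
n=69: ⌊(70·153)/779⌋ − ⌊(69·153)/779⌋ = ⌊10710/779⌋ − ⌊10557/779⌋ = 13 − 13 = 0
n=70: ⌊(71·153)/779⌋ − ⌊(70·153)/779⌋ = ⌊10863/779⌋ − ⌊10710/779⌋ = 13 − 13 = 0
n=71: ⌊(72·153)/779⌋ − ⌊(71·153)/779⌋ = ⌊11016/779⌋ − ⌊10863/779⌋ = 14 − 13 = 1
n=72: ⌊(73·153)/779⌋ − ⌊(72·153)/779⌋ = ⌊11169/779⌋ − ⌊11016/779⌋ = 14 − 14 = 0
n=73: ⌊(74·153)/779⌋ − ⌊(73·153)/779⌋ = ⌊11322/779⌋ − ⌊11169/779⌋ = 14 − 14 = 0
n=74: ⌊(75·153)/779⌋ − ⌊(74·153)/779⌋ = ⌊11475/779⌋ − ⌊11322/779⌋ = 14 − 14 = 0
n=75: ⌊(76·153)/779⌋ − ⌊(75·153)/779⌋ = ⌊11628/779⌋ − ⌊11475/779⌋ = 14 − 14 = 0
n=76: ⌊(77·153)/779⌋ − ⌊(76·153)/779⌋ = ⌊11781/779⌋ − ⌊11628/779⌋ = 15 − 14 = 1
n=77: ⌊(78·153)/779⌋ − ⌊(77·153)/779⌋ = ⌊11934/779⌋ − ⌊11781/779⌋ = 15 − 15 = 0
n=78: ⌊(79·153)/779⌋ − ⌊(78·153)/779⌋ = ⌊12087/779⌋ − ⌊11934/779⌋ = 15 − 15 = 0


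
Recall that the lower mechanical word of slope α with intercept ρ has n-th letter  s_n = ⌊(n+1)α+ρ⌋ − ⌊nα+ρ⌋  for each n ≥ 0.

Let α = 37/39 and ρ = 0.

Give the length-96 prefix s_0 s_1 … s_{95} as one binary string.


011111111111111111101111111111111111111011111111111111111101111111111111111111011111111111111111

n=0: ⌊(1·37)/39⌋ − ⌊(0·37)/39⌋ = ⌊37/39⌋ − ⌊0/39⌋ = 0 − 0 = 0
n=1: ⌊(2·37)/39⌋ − ⌊(1·37)/39⌋ = ⌊74/39⌋ − ⌊37/39⌋ = 1 − 0 = 1
n=2: ⌊(3·37)/39⌋ − ⌊(2·37)/39⌋ = ⌊111/39⌋ − ⌊74/39⌋ = 2 − 1 = 1
n=3: ⌊(4·37)/39⌋ − ⌊(3·37)/39⌋ = ⌊148/39⌋ − ⌊111/39⌋ = 3 − 2 = 1
n=4: ⌊(5·37)/39⌋ − ⌊(4·37)/39⌋ = ⌊185/39⌋ − ⌊148/39⌋ = 4 − 3 = 1
n=5: ⌊(6·37)/39⌋ − ⌊(5·37)/39⌋ = ⌊222/39⌋ − ⌊185/39⌋ = 5 − 4 = 1
n=6: ⌊(7·37)/39⌋ − ⌊(6·37)/39⌋ = ⌊259/39⌋ − ⌊222/39⌋ = 6 − 5 = 1
n=7: ⌊(8·37)/39⌋ − ⌊(7·37)/39⌋ = ⌊296/39⌋ − ⌊259/39⌋ = 7 − 6 = 1
n=8: ⌊(9·37)/39⌋ − ⌊(8·37)/39⌋ = ⌊333/39⌋ − ⌊296/39⌋ = 8 − 7 = 1
n=9: ⌊(10·37)/39⌋ − ⌊(9·37)/39⌋ = ⌊370/39⌋ − ⌊333/39⌋ = 9 − 8 = 1
n=10: ⌊(11·37)/39⌋ − ⌊(10·37)/39⌋ = ⌊407/39⌋ − ⌊370/39⌋ = 10 − 9 = 1
n=11: ⌊(12·37)/39⌋ − ⌊(11·37)/39⌋ = ⌊444/39⌋ − ⌊407/39⌋ = 11 − 10 = 1
n=12: ⌊(13·37)/39⌋ − ⌊(12·37)/39⌋ = ⌊481/39⌋ − ⌊444/39⌋ = 12 − 11 = 1
n=13: ⌊(14·37)/39⌋ − ⌊(13·37)/39⌋ = ⌊518/39⌋ − ⌊481/39⌋ = 13 − 12 = 1
n=14: ⌊(15·37)/39⌋ − ⌊(14·37)/39⌋ = ⌊555/39⌋ − ⌊518/39⌋ = 14 − 13 = 1
n=15: ⌊(16·37)/39⌋ − ⌊(15·37)/39⌋ = ⌊592/39⌋ − ⌊555/39⌋ = 15 − 14 = 1
n=16: ⌊(17·37)/39⌋ − ⌊(16·37)/39⌋ = ⌊629/39⌋ − ⌊592/39⌋ = 16 − 15 = 1
n=17: ⌊(18·37)/39⌋ − ⌊(17·37)/39⌋ = ⌊666/39⌋ − ⌊629/39⌋ = 17 − 16 = 1
n=18: ⌊(19·37)/39⌋ − ⌊(18·37)/39⌋ = ⌊703/39⌋ − ⌊666/39⌋ = 18 − 17 = 1
n=19: ⌊(20·37)/39⌋ − ⌊(19·37)/39⌋ = ⌊740/39⌋ − ⌊703/39⌋ = 18 − 18 = 0
n=20: ⌊(21·37)/39⌋ − ⌊(20·37)/39⌋ = ⌊777/39⌋ − ⌊740/39⌋ = 19 − 18 = 1
n=21: ⌊(22·37)/39⌋ − ⌊(21·37)/39⌋ = ⌊814/39⌋ − ⌊777/39⌋ = 20 − 19 = 1
n=22: ⌊(23·37)/39⌋ − ⌊(22·37)/39⌋ = ⌊851/39⌋ − ⌊814/39⌋ = 21 − 20 = 1
n=23: ⌊(24·37)/39⌋ − ⌊(23·37)/39⌋ = ⌊888/39⌋ − ⌊851/39⌋ = 22 − 21 = 1
n=24: ⌊(25·37)/39⌋ − ⌊(24·37)/39⌋ = ⌊925/39⌋ − ⌊888/39⌋ = 23 − 22 = 1
n=25: ⌊(26·37)/39⌋ − ⌊(25·37)/39⌋ = ⌊962/39⌋ − ⌊925/39⌋ = 24 − 23 = 1
n=26: ⌊(27·37)/39⌋ − ⌊(26·37)/39⌋ = ⌊999/39⌋ − ⌊962/39⌋ = 25 − 24 = 1
n=27: ⌊(28·37)/39⌋ − ⌊(27·37)/39⌋ = ⌊1036/39⌋ − ⌊999/39⌋ = 26 − 25 = 1
n=28: ⌊(29·37)/39⌋ − ⌊(28·37)/39⌋ = ⌊1073/39⌋ − ⌊1036/39⌋ = 27 − 26 = 1
n=29: ⌊(30·37)/39⌋ − ⌊(29·37)/39⌋ = ⌊1110/39⌋ − ⌊1073/39⌋ = 28 − 27 = 1
n=30: ⌊(31·37)/39⌋ − ⌊(30·37)/39⌋ = ⌊1147/39⌋ − ⌊1110/39⌋ = 29 − 28 = 1
n=31: ⌊(32·37)/39⌋ − ⌊(31·37)/39⌋ = ⌊1184/39⌋ − ⌊1147/39⌋ = 30 − 29 = 1
n=32: ⌊(33·37)/39⌋ − ⌊(32·37)/39⌋ = ⌊1221/39⌋ − ⌊1184/39⌋ = 31 − 30 = 1
n=33: ⌊(34·37)/39⌋ − ⌊(33·37)/39⌋ = ⌊1258/39⌋ − ⌊1221/39⌋ = 32 − 31 = 1
n=34: ⌊(35·37)/39⌋ − ⌊(34·37)/39⌋ = ⌊1295/39⌋ − ⌊1258/39⌋ = 33 − 32 = 1
n=35: ⌊(36·37)/39⌋ − ⌊(35·37)/39⌋ = ⌊1332/39⌋ − ⌊1295/39⌋ = 34 − 33 = 1
n=36: ⌊(37·37)/39⌋ − ⌊(36·37)/39⌋ = ⌊1369/39⌋ − ⌊1332/39⌋ = 35 − 34 = 1
n=37: ⌊(38·37)/39⌋ − ⌊(37·37)/39⌋ = ⌊1406/39⌋ − ⌊1369/39⌋ = 36 − 35 = 1
n=38: ⌊(39·37)/39⌋ − ⌊(38·37)/39⌋ = ⌊1443/39⌋ − ⌊1406/39⌋ = 37 − 36 = 1
n=39: ⌊(40·37)/39⌋ − ⌊(39·37)/39⌋ = ⌊1480/39⌋ − ⌊1443/39⌋ = 37 − 37 = 0
n=40: ⌊(41·37)/39⌋ − ⌊(40·37)/39⌋ = ⌊1517/39⌋ − ⌊1480/39⌋ = 38 − 37 = 1
n=41: ⌊(42·37)/39⌋ − ⌊(41·37)/39⌋ = ⌊1554/39⌋ − ⌊1517/39⌋ = 39 − 38 = 1
n=42: ⌊(43·37)/39⌋ − ⌊(42·37)/39⌋ = ⌊1591/39⌋ − ⌊1554/39⌋ = 40 − 39 = 1
n=43: ⌊(44·37)/39⌋ − ⌊(43·37)/39⌋ = ⌊1628/39⌋ − ⌊1591/39⌋ = 41 − 40 = 1
n=44: ⌊(45·37)/39⌋ − ⌊(44·37)/39⌋ = ⌊1665/39⌋ − ⌊1628/39⌋ = 42 − 41 = 1
n=45: ⌊(46·37)/39⌋ − ⌊(45·37)/39⌋ = ⌊1702/39⌋ − ⌊1665/39⌋ = 43 − 42 = 1
n=46: ⌊(47·37)/39⌋ − ⌊(46·37)/39⌋ = ⌊1739/39⌋ − ⌊1702/39⌋ = 44 − 43 = 1
n=47: ⌊(48·37)/39⌋ − ⌊(47·37)/39⌋ = ⌊1776/39⌋ − ⌊1739/39⌋ = 45 − 44 = 1
n=48: ⌊(49·37)/39⌋ − ⌊(48·37)/39⌋ = ⌊1813/39⌋ − ⌊1776/39⌋ = 46 − 45 = 1
n=49: ⌊(50·37)/39⌋ − ⌊(49·37)/39⌋ = ⌊1850/39⌋ − ⌊1813/39⌋ = 47 − 46 = 1
n=50: ⌊(51·37)/39⌋ − ⌊(50·37)/39⌋ = ⌊1887/39⌋ − ⌊1850/39⌋ = 48 − 47 = 1
n=51: ⌊(52·37)/39⌋ − ⌊(51·37)/39⌋ = ⌊1924/39⌋ − ⌊1887/39⌋ = 49 − 48 = 1
n=52: ⌊(53·37)/39⌋ − ⌊(52·37)/39⌋ = ⌊1961/39⌋ − ⌊1924/39⌋ = 50 − 49 = 1
n=53: ⌊(54·37)/39⌋ − ⌊(53·37)/39⌋ = ⌊1998/39⌋ − ⌊1961/39⌋ = 51 − 50 = 1
n=54: ⌊(55·37)/39⌋ − ⌊(54·37)/39⌋ = ⌊2035/39⌋ − ⌊1998/39⌋ = 52 − 51 = 1
n=55: ⌊(56·37)/39⌋ − ⌊(55·37)/39⌋ = ⌊2072/39⌋ − ⌊2035/39⌋ = 53 − 52 = 1
n=56: ⌊(57·37)/39⌋ − ⌊(56·37)/39⌋ = ⌊2109/39⌋ − ⌊2072/39⌋ = 54 − 53 = 1
n=57: ⌊(58·37)/39⌋ − ⌊(57·37)/39⌋ = ⌊2146/39⌋ − ⌊2109/39⌋ = 55 − 54 = 1
n=58: ⌊(59·37)/39⌋ − ⌊(58·37)/39⌋ = ⌊2183/39⌋ − ⌊2146/39⌋ = 55 − 55 = 0
n=59: ⌊(60·37)/39⌋ − ⌊(59·37)/39⌋ = ⌊2220/39⌋ − ⌊2183/39⌋ = 56 − 55 = 1
n=60: ⌊(61·37)/39⌋ − ⌊(60·37)/39⌋ = ⌊2257/39⌋ − ⌊2220/39⌋ = 57 − 56 = 1
n=61: ⌊(62·37)/39⌋ − ⌊(61·37)/39⌋ = ⌊2294/39⌋ − ⌊2257/39⌋ = 58 − 57 = 1
n=62: ⌊(63·37)/39⌋ − ⌊(62·37)/39⌋ = ⌊2331/39⌋ − ⌊2294/39⌋ = 59 − 58 = 1
n=63: ⌊(64·37)/39⌋ − ⌊(63·37)/39⌋ = ⌊2368/39⌋ − ⌊2331/39⌋ = 60 − 59 = 1
n=64: ⌊(65·37)/39⌋ − ⌊(64·37)/39⌋ = ⌊2405/39⌋ − ⌊2368/39⌋ = 61 − 60 = 1
n=65: ⌊(66·37)/39⌋ − ⌊(65·37)/39⌋ = ⌊2442/39⌋ − ⌊2405/39⌋ = 62 − 61 = 1
n=66: ⌊(67·37)/39⌋ − ⌊(66·37)/39⌋ = ⌊2479/39⌋ − ⌊2442/39⌋ = 63 − 62 = 1
n=67: ⌊(68·37)/39⌋ − ⌊(67·37)/39⌋ = ⌊2516/39⌋ − ⌊2479/39⌋ = 64 − 63 = 1
n=68: ⌊(69·37)/39⌋ − ⌊(68·37)/39⌋ = ⌊2553/39⌋ − ⌊2516/39⌋ = 65 − 64 = 1
n=69: ⌊(70·37)/39⌋ − ⌊(69·37)/39⌋ = ⌊2590/39⌋ − ⌊2553/39⌋ = 66 − 65 = 1
n=70: ⌊(71·37)/39⌋ − ⌊(70·37)/39⌋ = ⌊2627/39⌋ − ⌊2590/39⌋ = 67 − 66 = 1
n=71: ⌊(72·37)/39⌋ − ⌊(71·37)/39⌋ = ⌊2664/39⌋ − ⌊2627/39⌋ = 68 − 67 = 1
n=72: ⌊(73·37)/39⌋ − ⌊(72·37)/39⌋ = ⌊2701/39⌋ − ⌊2664/39⌋ = 69 − 68 = 1
n=73: ⌊(74·37)/39⌋ − ⌊(73·37)/39⌋ = ⌊2738/39⌋ − ⌊2701/39⌋ = 70 − 69 = 1
n=74: ⌊(75·37)/39⌋ − ⌊(74·37)/39⌋ = ⌊2775/39⌋ − ⌊2738/39⌋ = 71 − 70 = 1
n=75: ⌊(76·37)/39⌋ − ⌊(75·37)/39⌋ = ⌊2812/39⌋ − ⌊2775/39⌋ = 72 − 71 = 1
n=76: ⌊(77·37)/39⌋ − ⌊(76·37)/39⌋ = ⌊2849/39⌋ − ⌊2812/39⌋ = 73 − 72 = 1
n=77: ⌊(78·37)/39⌋ − ⌊(77·37)/39⌋ = ⌊2886/39⌋ − ⌊2849/39⌋ = 74 − 73 = 1
n=78: ⌊(79·37)/39⌋ − ⌊(78·37)/39⌋ = ⌊2923/39⌋ − ⌊2886/39⌋ = 74 − 74 = 0
n=79: ⌊(80·37)/39⌋ − ⌊(79·37)/39⌋ = ⌊2960/39⌋ − ⌊2923/39⌋ = 75 − 74 = 1
n=80: ⌊(81·37)/39⌋ − ⌊(80·37)/39⌋ = ⌊2997/39⌋ − ⌊2960/39⌋ = 76 − 75 = 1
n=81: ⌊(82·37)/39⌋ − ⌊(81·37)/39⌋ = ⌊3034/39⌋ − ⌊2997/39⌋ = 77 − 76 = 1
n=82: ⌊(83·37)/39⌋ − ⌊(82·37)/39⌋ = ⌊3071/39⌋ − ⌊3034/39⌋ = 78 − 77 = 1
n=83: ⌊(84·37)/39⌋ − ⌊(83·37)/39⌋ = ⌊3108/39⌋ − ⌊3071/39⌋ = 79 − 78 = 1
n=84: ⌊(85·37)/39⌋ − ⌊(84·37)/39⌋ = ⌊3145/39⌋ − ⌊3108/39⌋ = 80 − 79 = 1
n=85: ⌊(86·37)/39⌋ − ⌊(85·37)/39⌋ = ⌊3182/39⌋ − ⌊3145/39⌋ = 81 − 80 = 1
n=86: ⌊(87·37)/39⌋ − ⌊(86·37)/39⌋ = ⌊3219/39⌋ − ⌊3182/39⌋ = 82 − 81 = 1
n=87: ⌊(88·37)/39⌋ − ⌊(87·37)/39⌋ = ⌊3256/39⌋ − ⌊3219/39⌋ = 83 − 82 = 1
n=88: ⌊(89·37)/39⌋ − ⌊(88·37)/39⌋ = ⌊3293/39⌋ − ⌊3256/39⌋ = 84 − 83 = 1
n=89: ⌊(90·37)/39⌋ − ⌊(89·37)/39⌋ = ⌊3330/39⌋ − ⌊3293/39⌋ = 85 − 84 = 1
n=90: ⌊(91·37)/39⌋ − ⌊(90·37)/39⌋ = ⌊3367/39⌋ − ⌊3330/39⌋ = 86 − 85 = 1
n=91: ⌊(92·37)/39⌋ − ⌊(91·37)/39⌋ = ⌊3404/39⌋ − ⌊3367/39⌋ = 87 − 86 = 1
n=92: ⌊(93·37)/39⌋ − ⌊(92·37)/39⌋ = ⌊3441/39⌋ − ⌊3404/39⌋ = 88 − 87 = 1
n=93: ⌊(94·37)/39⌋ − ⌊(93·37)/39⌋ = ⌊3478/39⌋ − ⌊3441/39⌋ = 89 − 88 = 1
n=94: ⌊(95·37)/39⌋ − ⌊(94·37)/39⌋ = ⌊3515/39⌋ − ⌊3478/39⌋ = 90 − 89 = 1
n=95: ⌊(96·37)/39⌋ − ⌊(95·37)/39⌋ = ⌊3552/39⌋ − ⌊3515/39⌋ = 91 − 90 = 1


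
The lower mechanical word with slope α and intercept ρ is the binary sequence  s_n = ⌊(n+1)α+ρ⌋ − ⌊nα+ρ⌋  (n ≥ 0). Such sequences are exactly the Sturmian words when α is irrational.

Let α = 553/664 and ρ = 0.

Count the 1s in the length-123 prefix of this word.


102

#1s = Σ_{n=0}^{122} s_n = Σ_{n=0}^{122} (⌊(n+1)α+ρ⌋ − ⌊nα+ρ⌋)
the sum telescopes: every ⌊nα+ρ⌋ with 0 < n < 123 appears once with + and once with −, leaving ⌊123α+ρ⌋ − ⌊0·α+ρ⌋
123α + ρ = (123·553) / 664 = 68019/664
ρ = 0/664
⌊68019/664⌋ = 102,  ⌊0/664⌋ = 0
#1s = 102 − 0 = 102


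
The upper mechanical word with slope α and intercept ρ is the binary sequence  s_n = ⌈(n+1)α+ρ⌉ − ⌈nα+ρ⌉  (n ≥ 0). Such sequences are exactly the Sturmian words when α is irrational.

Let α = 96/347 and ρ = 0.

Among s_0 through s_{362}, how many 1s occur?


101

#1s = Σ_{n=0}^{362} s_n = Σ_{n=0}^{362} (⌈(n+1)α+ρ⌉ − ⌈nα+ρ⌉)
the sum telescopes: every ⌈nα+ρ⌉ with 0 < n < 363 appears once with + and once with −, leaving ⌈363α+ρ⌉ − ⌈0·α+ρ⌉
363α + ρ = (363·96) / 347 = 34848/347
ρ = 0/347
⌈34848/347⌉ = 101,  ⌈0/347⌉ = 0
#1s = 101 − 0 = 101


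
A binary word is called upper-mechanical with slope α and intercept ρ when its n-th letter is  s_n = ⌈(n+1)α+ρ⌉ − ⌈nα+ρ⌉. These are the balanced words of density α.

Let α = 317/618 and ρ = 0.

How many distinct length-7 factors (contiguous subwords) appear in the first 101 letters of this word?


8

t_n = ⌈(n·317)/618⌉ for n = 0 … 101:
  n=0…9: ⌈0/618⌉=0 ⌈317/618⌉=1 ⌈634/618⌉=2 ⌈951/618⌉=2 ⌈1268/618⌉=3 ⌈1585/618⌉=3 ⌈1902/618⌉=4 ⌈2219/618⌉=4 ⌈2536/618⌉=5 ⌈2853/618⌉=5
  n=10…19: ⌈3170/618⌉=6 ⌈3487/618⌉=6 ⌈3804/618⌉=7 ⌈4121/618⌉=7 ⌈4438/618⌉=8 ⌈4755/618⌉=8 ⌈5072/618⌉=9 ⌈5389/618⌉=9 ⌈5706/618⌉=10 ⌈6023/618⌉=10
  n=20…29: ⌈6340/618⌉=11 ⌈6657/618⌉=11 ⌈6974/618⌉=12 ⌈7291/618⌉=12 ⌈7608/618⌉=13 ⌈7925/618⌉=13 ⌈8242/618⌉=14 ⌈8559/618⌉=14 ⌈8876/618⌉=15 ⌈9193/618⌉=15
  n=30…39: ⌈9510/618⌉=16 ⌈9827/618⌉=16 ⌈10144/618⌉=17 ⌈10461/618⌉=17 ⌈10778/618⌉=18 ⌈11095/618⌉=18 ⌈11412/618⌉=19 ⌈11729/618⌉=19 ⌈12046/618⌉=20 ⌈12363/618⌉=21
  n=40…49: ⌈12680/618⌉=21 ⌈12997/618⌉=22 ⌈13314/618⌉=22 ⌈13631/618⌉=23 ⌈13948/618⌉=23 ⌈14265/618⌉=24 ⌈14582/618⌉=24 ⌈14899/618⌉=25 ⌈15216/618⌉=25 ⌈15533/618⌉=26
  n=50…59: ⌈15850/618⌉=26 ⌈16167/618⌉=27 ⌈16484/618⌉=27 ⌈16801/618⌉=28 ⌈17118/618⌉=28 ⌈17435/618⌉=29 ⌈17752/618⌉=29 ⌈18069/618⌉=30 ⌈18386/618⌉=30 ⌈18703/618⌉=31
  n=60…69: ⌈19020/618⌉=31 ⌈19337/618⌉=32 ⌈19654/618⌉=32 ⌈19971/618⌉=33 ⌈20288/618⌉=33 ⌈20605/618⌉=34 ⌈20922/618⌉=34 ⌈21239/618⌉=35 ⌈21556/618⌉=35 ⌈21873/618⌉=36
  n=70…79: ⌈22190/618⌉=36 ⌈22507/618⌉=37 ⌈22824/618⌉=37 ⌈23141/618⌉=38 ⌈23458/618⌉=38 ⌈23775/618⌉=39 ⌈24092/618⌉=39 ⌈24409/618⌉=40 ⌈24726/618⌉=41 ⌈25043/618⌉=41
  n=80…89: ⌈25360/618⌉=42 ⌈25677/618⌉=42 ⌈25994/618⌉=43 ⌈26311/618⌉=43 ⌈26628/618⌉=44 ⌈26945/618⌉=44 ⌈27262/618⌉=45 ⌈27579/618⌉=45 ⌈27896/618⌉=46 ⌈28213/618⌉=46
  n=90…99: ⌈28530/618⌉=47 ⌈28847/618⌉=47 ⌈29164/618⌉=48 ⌈29481/618⌉=48 ⌈29798/618⌉=49 ⌈30115/618⌉=49 ⌈30432/618⌉=50 ⌈30749/618⌉=50 ⌈31066/618⌉=51 ⌈31383/618⌉=51
  n=100…101: ⌈31700/618⌉=52 ⌈32017/618⌉=52
s_n = t_(n+1) − t_n for n = 0 … 100 gives
prefix = 11010101010101010101010101010101010101101010101010101010101010101010101010101101010101010101010101010
slide a length-7 window over [0..6] … [94..100] (95 windows); first occurrence of each distinct factor:
  [  0..  6] 1101010
  [  1..  7] 1010101
  [  2..  8] 0101010
  [ 32.. 38] 0101011
  [ 33.. 39] 1010110
  [ 34.. 40] 0101101
  [ 35.. 41] 1011010
  [ 36.. 42] 0110101
  (the other 87 windows repeat one of these)
distinct factors: {0101010, 0101011, 0101101, 0110101, 1010101, 1010110, 1011010, 1101010}
count = 8  (Sturmian bound for length 7 is 8)


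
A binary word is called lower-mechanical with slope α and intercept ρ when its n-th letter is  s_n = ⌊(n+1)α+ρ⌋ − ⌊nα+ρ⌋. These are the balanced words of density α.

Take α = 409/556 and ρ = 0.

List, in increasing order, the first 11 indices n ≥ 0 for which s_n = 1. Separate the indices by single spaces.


n=0: ⌊409/556⌋−⌊0/556⌋ = 0−0 = 0
n=1: ⌊818/556⌋−⌊409/556⌋ = 1−0 = 1  ← one
n=2: ⌊1227/556⌋−⌊818/556⌋ = 2−1 = 1  ← one
n=3: ⌊1636/556⌋−⌊1227/556⌋ = 2−2 = 0
n=4: ⌊2045/556⌋−⌊1636/556⌋ = 3−2 = 1  ← one
n=5: ⌊2454/556⌋−⌊2045/556⌋ = 4−3 = 1  ← one
n=6: ⌊2863/556⌋−⌊2454/556⌋ = 5−4 = 1  ← one
n=7: ⌊3272/556⌋−⌊2863/556⌋ = 5−5 = 0
n=8: ⌊3681/556⌋−⌊3272/556⌋ = 6−5 = 1  ← one
n=9: ⌊4090/556⌋−⌊3681/556⌋ = 7−6 = 1  ← one
n=10: ⌊4499/556⌋−⌊4090/556⌋ = 8−7 = 1  ← one
n=11: ⌊4908/556⌋−⌊4499/556⌋ = 8−8 = 0
n=12: ⌊5317/556⌋−⌊4908/556⌋ = 9−8 = 1  ← one
n=13: ⌊5726/556⌋−⌊5317/556⌋ = 10−9 = 1  ← one
n=14: ⌊6135/556⌋−⌊5726/556⌋ = 11−10 = 1  ← one
positions of the first 11 ones: 1 2 4 5 6 8 9 10 12 13 14

1 2 4 5 6 8 9 10 12 13 14


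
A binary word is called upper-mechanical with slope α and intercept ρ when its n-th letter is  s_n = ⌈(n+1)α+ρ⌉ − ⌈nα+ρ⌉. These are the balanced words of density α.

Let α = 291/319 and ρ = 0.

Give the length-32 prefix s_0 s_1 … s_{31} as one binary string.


11111111111011111111110111111111

n=0: ⌈(1·291)/319⌉ − ⌈(0·291)/319⌉ = ⌈291/319⌉ − ⌈0/319⌉ = 1 − 0 = 1
n=1: ⌈(2·291)/319⌉ − ⌈(1·291)/319⌉ = ⌈582/319⌉ − ⌈291/319⌉ = 2 − 1 = 1
n=2: ⌈(3·291)/319⌉ − ⌈(2·291)/319⌉ = ⌈873/319⌉ − ⌈582/319⌉ = 3 − 2 = 1
n=3: ⌈(4·291)/319⌉ − ⌈(3·291)/319⌉ = ⌈1164/319⌉ − ⌈873/319⌉ = 4 − 3 = 1
n=4: ⌈(5·291)/319⌉ − ⌈(4·291)/319⌉ = ⌈1455/319⌉ − ⌈1164/319⌉ = 5 − 4 = 1
n=5: ⌈(6·291)/319⌉ − ⌈(5·291)/319⌉ = ⌈1746/319⌉ − ⌈1455/319⌉ = 6 − 5 = 1
n=6: ⌈(7·291)/319⌉ − ⌈(6·291)/319⌉ = ⌈2037/319⌉ − ⌈1746/319⌉ = 7 − 6 = 1
n=7: ⌈(8·291)/319⌉ − ⌈(7·291)/319⌉ = ⌈2328/319⌉ − ⌈2037/319⌉ = 8 − 7 = 1
n=8: ⌈(9·291)/319⌉ − ⌈(8·291)/319⌉ = ⌈2619/319⌉ − ⌈2328/319⌉ = 9 − 8 = 1
n=9: ⌈(10·291)/319⌉ − ⌈(9·291)/319⌉ = ⌈2910/319⌉ − ⌈2619/319⌉ = 10 − 9 = 1
n=10: ⌈(11·291)/319⌉ − ⌈(10·291)/319⌉ = ⌈3201/319⌉ − ⌈2910/319⌉ = 11 − 10 = 1
n=11: ⌈(12·291)/319⌉ − ⌈(11·291)/319⌉ = ⌈3492/319⌉ − ⌈3201/319⌉ = 11 − 11 = 0
n=12: ⌈(13·291)/319⌉ − ⌈(12·291)/319⌉ = ⌈3783/319⌉ − ⌈3492/319⌉ = 12 − 11 = 1
n=13: ⌈(14·291)/319⌉ − ⌈(13·291)/319⌉ = ⌈4074/319⌉ − ⌈3783/319⌉ = 13 − 12 = 1
n=14: ⌈(15·291)/319⌉ − ⌈(14·291)/319⌉ = ⌈4365/319⌉ − ⌈4074/319⌉ = 14 − 13 = 1
n=15: ⌈(16·291)/319⌉ − ⌈(15·291)/319⌉ = ⌈4656/319⌉ − ⌈4365/319⌉ = 15 − 14 = 1
n=16: ⌈(17·291)/319⌉ − ⌈(16·291)/319⌉ = ⌈4947/319⌉ − ⌈4656/319⌉ = 16 − 15 = 1
n=17: ⌈(18·291)/319⌉ − ⌈(17·291)/319⌉ = ⌈5238/319⌉ − ⌈4947/319⌉ = 17 − 16 = 1
n=18: ⌈(19·291)/319⌉ − ⌈(18·291)/319⌉ = ⌈5529/319⌉ − ⌈5238/319⌉ = 18 − 17 = 1
n=19: ⌈(20·291)/319⌉ − ⌈(19·291)/319⌉ = ⌈5820/319⌉ − ⌈5529/319⌉ = 19 − 18 = 1
n=20: ⌈(21·291)/319⌉ − ⌈(20·291)/319⌉ = ⌈6111/319⌉ − ⌈5820/319⌉ = 20 − 19 = 1
n=21: ⌈(22·291)/319⌉ − ⌈(21·291)/319⌉ = ⌈6402/319⌉ − ⌈6111/319⌉ = 21 − 20 = 1
n=22: ⌈(23·291)/319⌉ − ⌈(22·291)/319⌉ = ⌈6693/319⌉ − ⌈6402/319⌉ = 21 − 21 = 0
n=23: ⌈(24·291)/319⌉ − ⌈(23·291)/319⌉ = ⌈6984/319⌉ − ⌈6693/319⌉ = 22 − 21 = 1
n=24: ⌈(25·291)/319⌉ − ⌈(24·291)/319⌉ = ⌈7275/319⌉ − ⌈6984/319⌉ = 23 − 22 = 1
n=25: ⌈(26·291)/319⌉ − ⌈(25·291)/319⌉ = ⌈7566/319⌉ − ⌈7275/319⌉ = 24 − 23 = 1
n=26: ⌈(27·291)/319⌉ − ⌈(26·291)/319⌉ = ⌈7857/319⌉ − ⌈7566/319⌉ = 25 − 24 = 1
n=27: ⌈(28·291)/319⌉ − ⌈(27·291)/319⌉ = ⌈8148/319⌉ − ⌈7857/319⌉ = 26 − 25 = 1
n=28: ⌈(29·291)/319⌉ − ⌈(28·291)/319⌉ = ⌈8439/319⌉ − ⌈8148/319⌉ = 27 − 26 = 1
n=29: ⌈(30·291)/319⌉ − ⌈(29·291)/319⌉ = ⌈8730/319⌉ − ⌈8439/319⌉ = 28 − 27 = 1
n=30: ⌈(31·291)/319⌉ − ⌈(30·291)/319⌉ = ⌈9021/319⌉ − ⌈8730/319⌉ = 29 − 28 = 1
n=31: ⌈(32·291)/319⌉ − ⌈(31·291)/319⌉ = ⌈9312/319⌉ − ⌈9021/319⌉ = 30 − 29 = 1
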